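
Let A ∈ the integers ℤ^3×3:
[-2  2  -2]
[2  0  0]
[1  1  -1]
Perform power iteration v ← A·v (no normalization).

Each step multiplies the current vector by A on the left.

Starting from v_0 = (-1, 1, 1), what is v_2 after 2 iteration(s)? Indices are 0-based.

v_0 = (-1, 1, 1).
v_1 = A·v_0 = (2, -2, -1).
v_2 = A·v_1 = (-6, 4, 1).

v_2 = (-6, 4, 1)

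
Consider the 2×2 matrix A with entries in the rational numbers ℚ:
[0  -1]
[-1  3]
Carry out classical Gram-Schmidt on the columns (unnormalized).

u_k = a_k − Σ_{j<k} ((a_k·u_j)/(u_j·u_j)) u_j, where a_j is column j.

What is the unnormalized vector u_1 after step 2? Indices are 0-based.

Step 1: u_0 = a_0 = (0, -1).
Step 2: u_1 = a_1 − (-3)·u_0 = (-1, 0).

u_1 = (-1, 0)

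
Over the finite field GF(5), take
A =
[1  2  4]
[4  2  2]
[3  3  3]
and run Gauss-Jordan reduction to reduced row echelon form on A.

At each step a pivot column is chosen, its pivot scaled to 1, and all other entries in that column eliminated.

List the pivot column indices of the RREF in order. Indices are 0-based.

[1] R0 /= 1  ⇒  (1, 2, 4)
     R1 -= 4·R0  ⇒  (0, 4, 1)
     R2 -= 3·R0  ⇒  (0, 2, 1)
[2] R1 /= 4  ⇒  (0, 1, 4)
     R0 -= 2·R1  ⇒  (1, 0, 1)
     R2 -= 2·R1  ⇒  (0, 0, 3)
[3] R2 /= 3  ⇒  (0, 0, 1)
     R0 -= 1·R2  ⇒  (1, 0, 0)
     R1 -= 4·R2  ⇒  (0, 1, 0)

pivot columns: 0, 1, 2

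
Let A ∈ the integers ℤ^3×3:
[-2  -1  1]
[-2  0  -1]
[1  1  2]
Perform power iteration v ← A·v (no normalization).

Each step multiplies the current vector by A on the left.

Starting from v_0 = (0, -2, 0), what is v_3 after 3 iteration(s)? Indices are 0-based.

v_0 = (0, -2, 0).
v_1 = A·v_0 = (2, 0, -2).
v_2 = A·v_1 = (-6, -2, -2).
v_3 = A·v_2 = (12, 14, -12).

v_3 = (12, 14, -12)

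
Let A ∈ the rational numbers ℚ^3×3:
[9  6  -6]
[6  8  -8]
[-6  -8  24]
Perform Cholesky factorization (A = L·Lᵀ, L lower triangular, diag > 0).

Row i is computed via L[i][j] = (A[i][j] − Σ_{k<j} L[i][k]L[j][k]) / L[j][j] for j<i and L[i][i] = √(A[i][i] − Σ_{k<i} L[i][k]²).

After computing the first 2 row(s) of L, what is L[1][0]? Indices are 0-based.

L[1][0] = 2

Step 1: L[0][0] = √(9) = 3.
  L[1][0] = (6) / L[0][0] = 2.
Step 2: L[1][1] = √(4) = 2.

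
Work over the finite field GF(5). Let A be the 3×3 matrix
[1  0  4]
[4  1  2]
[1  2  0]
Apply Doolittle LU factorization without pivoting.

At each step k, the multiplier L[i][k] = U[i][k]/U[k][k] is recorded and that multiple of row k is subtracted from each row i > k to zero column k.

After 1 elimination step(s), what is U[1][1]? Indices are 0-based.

U[1][1] = 1

k=0: U[0][0]=1
  eliminate (1,0): mult=4, new row 1: (0, 1, 1); set L[1][0]=4
  eliminate (2,0): mult=1, new row 2: (0, 2, 1); set L[2][0]=1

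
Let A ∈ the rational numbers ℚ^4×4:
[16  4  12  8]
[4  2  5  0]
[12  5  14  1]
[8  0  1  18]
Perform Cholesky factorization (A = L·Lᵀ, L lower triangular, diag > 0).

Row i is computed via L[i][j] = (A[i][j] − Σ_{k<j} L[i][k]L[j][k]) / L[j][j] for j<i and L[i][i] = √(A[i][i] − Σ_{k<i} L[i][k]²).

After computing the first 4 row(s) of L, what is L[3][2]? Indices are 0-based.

Step 1: L[0][0] = √(16) = 4.
  L[1][0] = (4) / L[0][0] = 1.
Step 2: L[1][1] = √(1) = 1.
  L[2][0] = (12) / L[0][0] = 3.
  L[2][1] = (2) / L[1][1] = 2.
Step 3: L[2][2] = √(1) = 1.
  L[3][0] = (8) / L[0][0] = 2.
  L[3][1] = (-2) / L[1][1] = -2.
  L[3][2] = (-1) / L[2][2] = -1.
Step 4: L[3][3] = √(9) = 3.

L[3][2] = -1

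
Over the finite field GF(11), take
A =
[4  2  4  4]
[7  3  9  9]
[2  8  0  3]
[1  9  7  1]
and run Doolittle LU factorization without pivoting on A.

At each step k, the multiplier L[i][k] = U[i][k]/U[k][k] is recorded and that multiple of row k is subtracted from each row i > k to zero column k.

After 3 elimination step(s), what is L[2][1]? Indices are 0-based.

Step 1: pivot at (0,0) is 4.
  row1 ← row1 − (10)·row0  ⇒  L[1][0]=10, U row1=(0, 5, 2, 2)
  row2 ← row2 − (6)·row0  ⇒  L[2][0]=6, U row2=(0, 7, 9, 1)
  row3 ← row3 − (3)·row0  ⇒  L[3][0]=3, U row3=(0, 3, 6, 0)
Step 2: pivot at (1,1) is 5.
  row2 ← row2 − (8)·row1  ⇒  L[2][1]=8, U row2=(0, 0, 4, 7)
  row3 ← row3 − (5)·row1  ⇒  L[3][1]=5, U row3=(0, 0, 7, 1)
Step 3: pivot at (2,2) is 4.
  row3 ← row3 − (10)·row2  ⇒  L[3][2]=10, U row3=(0, 0, 0, 8)

L[2][1] = 8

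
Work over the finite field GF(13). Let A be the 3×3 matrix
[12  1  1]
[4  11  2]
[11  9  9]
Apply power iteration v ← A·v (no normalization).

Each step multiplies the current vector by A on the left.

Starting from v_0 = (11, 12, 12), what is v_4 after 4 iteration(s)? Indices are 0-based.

v_4 = (1, 12, 6)

v_0 = (11, 12, 12).
v_1 = A·v_0 = (0, 5, 12).
v_2 = A·v_1 = (4, 1, 10).
v_3 = A·v_2 = (7, 8, 0).
v_4 = A·v_3 = (1, 12, 6).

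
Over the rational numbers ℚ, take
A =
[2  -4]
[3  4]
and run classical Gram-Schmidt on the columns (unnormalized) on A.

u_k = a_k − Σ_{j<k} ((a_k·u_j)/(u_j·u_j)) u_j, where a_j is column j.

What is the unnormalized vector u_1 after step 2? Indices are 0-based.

Step 1: u_0 = a_0 = (2, 3).
Step 2: u_1 = a_1 − (4/13)·u_0 = (-60/13, 40/13).

u_1 = (-60/13, 40/13)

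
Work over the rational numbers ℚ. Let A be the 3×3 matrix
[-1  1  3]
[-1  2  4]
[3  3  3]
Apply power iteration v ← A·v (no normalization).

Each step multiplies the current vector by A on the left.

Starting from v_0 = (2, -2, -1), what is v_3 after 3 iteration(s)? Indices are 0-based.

v_3 = (-193, -278, -291)

v_0 = (2, -2, -1).
v_1 = A·v_0 = (-7, -10, -3).
v_2 = A·v_1 = (-12, -25, -60).
v_3 = A·v_2 = (-193, -278, -291).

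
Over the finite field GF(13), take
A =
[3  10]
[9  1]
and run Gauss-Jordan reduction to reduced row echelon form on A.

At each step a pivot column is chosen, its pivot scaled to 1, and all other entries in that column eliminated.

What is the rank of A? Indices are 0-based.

rank = 2

pivot(0,0)=3: scale R0 → (1, 12)
  clear (1,0): R1 −= (9)R0 → (0, 10)
pivot(1,1)=10: scale R1 → (0, 1)
  clear (0,1): R0 −= (12)R1 → (1, 0)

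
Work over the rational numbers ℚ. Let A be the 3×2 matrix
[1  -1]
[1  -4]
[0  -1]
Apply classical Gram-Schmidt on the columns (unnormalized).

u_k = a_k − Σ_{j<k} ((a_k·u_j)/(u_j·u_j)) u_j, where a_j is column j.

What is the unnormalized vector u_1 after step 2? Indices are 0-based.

Step 1: u_0 = a_0 = (1, 1, 0).
Step 2: u_1 = a_1 − (-5/2)·u_0 = (3/2, -3/2, -1).

u_1 = (3/2, -3/2, -1)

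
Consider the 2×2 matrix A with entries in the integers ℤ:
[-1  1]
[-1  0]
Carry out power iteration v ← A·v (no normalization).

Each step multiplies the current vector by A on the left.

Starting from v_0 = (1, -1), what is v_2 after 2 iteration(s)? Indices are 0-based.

v_2 = (1, 2)

v_0 = (1, -1).
v_1 = A·v_0 = (-2, -1).
v_2 = A·v_1 = (1, 2).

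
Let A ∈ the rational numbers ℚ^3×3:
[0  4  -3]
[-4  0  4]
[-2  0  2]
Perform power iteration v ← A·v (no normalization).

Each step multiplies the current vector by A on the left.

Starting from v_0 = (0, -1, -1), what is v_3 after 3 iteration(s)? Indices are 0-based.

v_0 = (0, -1, -1).
v_1 = A·v_0 = (-1, -4, -2).
v_2 = A·v_1 = (-10, -4, -2).
v_3 = A·v_2 = (-10, 32, 16).

v_3 = (-10, 32, 16)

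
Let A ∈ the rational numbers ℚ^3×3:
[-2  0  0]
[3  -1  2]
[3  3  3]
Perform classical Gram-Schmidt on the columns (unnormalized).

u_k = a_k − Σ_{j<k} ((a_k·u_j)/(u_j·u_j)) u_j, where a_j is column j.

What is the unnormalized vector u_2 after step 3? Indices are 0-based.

Step 1: u_0 = a_0 = (-2, 3, 3).
Step 2: u_1 = a_1 − (3/11)·u_0 = (6/11, -20/11, 24/11).
Step 3: u_2 = a_2 − (15/22)·u_0 − (8/23)·u_1 = (27/23, 27/46, 9/46).

u_2 = (27/23, 27/46, 9/46)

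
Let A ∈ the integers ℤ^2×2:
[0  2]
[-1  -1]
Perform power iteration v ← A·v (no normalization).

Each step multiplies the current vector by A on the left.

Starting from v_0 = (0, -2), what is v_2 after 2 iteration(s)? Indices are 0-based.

v_2 = (4, 2)

v_0 = (0, -2).
v_1 = A·v_0 = (-4, 2).
v_2 = A·v_1 = (4, 2).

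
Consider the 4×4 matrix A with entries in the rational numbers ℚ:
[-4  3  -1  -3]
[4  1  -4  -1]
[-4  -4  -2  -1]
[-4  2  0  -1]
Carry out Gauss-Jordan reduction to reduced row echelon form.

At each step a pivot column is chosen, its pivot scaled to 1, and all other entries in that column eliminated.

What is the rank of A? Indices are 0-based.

rank = 4

pivot(0,0)=-4: scale R0 → (1, -3/4, 1/4, 3/4)
  clear (1,0): R1 −= (4)R0 → (0, 4, -5, -4)
  clear (2,0): R2 −= (-4)R0 → (0, -7, -1, 2)
  clear (3,0): R3 −= (-4)R0 → (0, -1, 1, 2)
pivot(1,1)=4: scale R1 → (0, 1, -5/4, -1)
  clear (0,1): R0 −= (-3/4)R1 → (1, 0, -11/16, 0)
  clear (2,1): R2 −= (-7)R1 → (0, 0, -39/4, -5)
  clear (3,1): R3 −= (-1)R1 → (0, 0, -1/4, 1)
pivot(2,2)=-39/4: scale R2 → (0, 0, 1, 20/39)
  clear (0,2): R0 −= (-11/16)R2 → (1, 0, 0, 55/156)
  clear (1,2): R1 −= (-5/4)R2 → (0, 1, 0, -14/39)
  clear (3,2): R3 −= (-1/4)R2 → (0, 0, 0, 44/39)
pivot(3,3)=44/39: scale R3 → (0, 0, 0, 1)
  clear (0,3): R0 −= (55/156)R3 → (1, 0, 0, 0)
  clear (1,3): R1 −= (-14/39)R3 → (0, 1, 0, 0)
  clear (2,3): R2 −= (20/39)R3 → (0, 0, 1, 0)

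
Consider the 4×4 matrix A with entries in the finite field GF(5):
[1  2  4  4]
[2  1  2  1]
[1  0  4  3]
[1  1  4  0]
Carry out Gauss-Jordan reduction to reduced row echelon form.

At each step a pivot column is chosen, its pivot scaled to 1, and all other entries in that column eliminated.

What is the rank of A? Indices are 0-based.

step 1: normalize row 0 (÷1) = (1, 2, 4, 4)
  row 1: subtract 2×row0 = (0, 2, 4, 3)
  row 2: subtract 1×row0 = (0, 3, 0, 4)
  row 3: subtract 1×row0 = (0, 4, 0, 1)
step 2: normalize row 1 (÷2) = (0, 1, 2, 4)
  row 0: subtract 2×row1 = (1, 0, 0, 1)
  row 2: subtract 3×row1 = (0, 0, 4, 2)
  row 3: subtract 4×row1 = (0, 0, 2, 0)
step 3: normalize row 2 (÷4) = (0, 0, 1, 3)
  row 1: subtract 2×row2 = (0, 1, 0, 3)
  row 3: subtract 2×row2 = (0, 0, 0, 4)
step 4: normalize row 3 (÷4) = (0, 0, 0, 1)
  row 0: subtract 1×row3 = (1, 0, 0, 0)
  row 1: subtract 3×row3 = (0, 1, 0, 0)
  row 2: subtract 3×row3 = (0, 0, 1, 0)

rank = 4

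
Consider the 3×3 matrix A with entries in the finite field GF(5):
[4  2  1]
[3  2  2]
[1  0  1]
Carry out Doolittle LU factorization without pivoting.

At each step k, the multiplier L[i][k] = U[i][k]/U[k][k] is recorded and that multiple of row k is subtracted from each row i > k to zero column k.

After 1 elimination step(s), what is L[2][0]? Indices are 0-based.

L[2][0] = 4

Step 1: pivot at (0,0) is 4.
  row1 ← row1 − (2)·row0  ⇒  L[1][0]=2, U row1=(0, 3, 0)
  row2 ← row2 − (4)·row0  ⇒  L[2][0]=4, U row2=(0, 2, 2)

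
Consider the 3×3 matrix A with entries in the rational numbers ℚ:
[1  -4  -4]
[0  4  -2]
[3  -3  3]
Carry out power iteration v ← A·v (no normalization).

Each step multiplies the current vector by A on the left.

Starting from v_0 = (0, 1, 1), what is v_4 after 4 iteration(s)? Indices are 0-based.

v_4 = (352, 692, -546)

v_0 = (0, 1, 1).
v_1 = A·v_0 = (-8, 2, 0).
v_2 = A·v_1 = (-16, 8, -30).
v_3 = A·v_2 = (72, 92, -162).
v_4 = A·v_3 = (352, 692, -546).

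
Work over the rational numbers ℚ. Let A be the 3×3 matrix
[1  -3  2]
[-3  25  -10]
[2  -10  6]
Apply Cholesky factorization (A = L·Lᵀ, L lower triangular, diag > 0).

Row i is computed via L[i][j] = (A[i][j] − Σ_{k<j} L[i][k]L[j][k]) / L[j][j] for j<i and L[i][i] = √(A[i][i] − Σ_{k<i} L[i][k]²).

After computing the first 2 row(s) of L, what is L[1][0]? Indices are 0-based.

L[1][0] = -3

Step 1: L[0][0] = √(1) = 1.
  L[1][0] = (-3) / L[0][0] = -3.
Step 2: L[1][1] = √(16) = 4.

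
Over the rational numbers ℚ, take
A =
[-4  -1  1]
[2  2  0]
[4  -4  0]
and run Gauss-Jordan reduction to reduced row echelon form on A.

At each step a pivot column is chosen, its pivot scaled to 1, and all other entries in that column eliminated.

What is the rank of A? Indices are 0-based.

rank = 3

pivot(0,0)=-4: scale R0 → (1, 1/4, -1/4)
  clear (1,0): R1 −= (2)R0 → (0, 3/2, 1/2)
  clear (2,0): R2 −= (4)R0 → (0, -5, 1)
pivot(1,1)=3/2: scale R1 → (0, 1, 1/3)
  clear (0,1): R0 −= (1/4)R1 → (1, 0, -1/3)
  clear (2,1): R2 −= (-5)R1 → (0, 0, 8/3)
pivot(2,2)=8/3: scale R2 → (0, 0, 1)
  clear (0,2): R0 −= (-1/3)R2 → (1, 0, 0)
  clear (1,2): R1 −= (1/3)R2 → (0, 1, 0)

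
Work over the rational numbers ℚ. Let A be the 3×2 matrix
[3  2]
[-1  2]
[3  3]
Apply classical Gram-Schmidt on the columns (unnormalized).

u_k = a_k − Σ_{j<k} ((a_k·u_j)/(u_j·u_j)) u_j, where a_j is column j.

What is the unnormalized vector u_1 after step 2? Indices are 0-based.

Step 1: u_0 = a_0 = (3, -1, 3).
Step 2: u_1 = a_1 − (13/19)·u_0 = (-1/19, 51/19, 18/19).

u_1 = (-1/19, 51/19, 18/19)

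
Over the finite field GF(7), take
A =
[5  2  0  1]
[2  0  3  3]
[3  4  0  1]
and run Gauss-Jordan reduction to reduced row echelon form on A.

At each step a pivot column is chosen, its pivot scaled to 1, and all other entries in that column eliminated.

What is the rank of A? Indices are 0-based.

[1] R0 /= 5  ⇒  (1, 6, 0, 3)
     R1 -= 2·R0  ⇒  (0, 2, 3, 4)
     R2 -= 3·R0  ⇒  (0, 0, 0, 6)
[2] R1 /= 2  ⇒  (0, 1, 5, 2)
     R0 -= 6·R1  ⇒  (1, 0, 5, 5)
column 2 empty below row 2
[3] R2 /= 6  ⇒  (0, 0, 0, 1)
     R0 -= 5·R2  ⇒  (1, 0, 5, 0)
     R1 -= 2·R2  ⇒  (0, 1, 5, 0)

rank = 3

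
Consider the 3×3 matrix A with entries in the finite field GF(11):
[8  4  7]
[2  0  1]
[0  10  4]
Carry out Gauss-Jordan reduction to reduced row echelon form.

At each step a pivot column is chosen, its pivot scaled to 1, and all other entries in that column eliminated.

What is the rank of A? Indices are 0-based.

step 1: normalize row 0 (÷8) = (1, 6, 5)
  row 1: subtract 2×row0 = (0, 10, 2)
step 2: normalize row 1 (÷10) = (0, 1, 9)
  row 0: subtract 6×row1 = (1, 0, 6)
  row 2: subtract 10×row1 = (0, 0, 2)
step 3: normalize row 2 (÷2) = (0, 0, 1)
  row 0: subtract 6×row2 = (1, 0, 0)
  row 1: subtract 9×row2 = (0, 1, 0)

rank = 3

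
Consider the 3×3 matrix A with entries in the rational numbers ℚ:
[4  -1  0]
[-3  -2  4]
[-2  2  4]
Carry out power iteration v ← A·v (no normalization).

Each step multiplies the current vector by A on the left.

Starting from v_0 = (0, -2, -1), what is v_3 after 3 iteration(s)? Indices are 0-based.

v_3 = (70, -92, -236)

v_0 = (0, -2, -1).
v_1 = A·v_0 = (2, 0, -8).
v_2 = A·v_1 = (8, -38, -36).
v_3 = A·v_2 = (70, -92, -236).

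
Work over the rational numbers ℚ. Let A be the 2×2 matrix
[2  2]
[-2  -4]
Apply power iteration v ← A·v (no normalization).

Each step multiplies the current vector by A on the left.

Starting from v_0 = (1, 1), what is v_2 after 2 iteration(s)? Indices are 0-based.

v_0 = (1, 1).
v_1 = A·v_0 = (4, -6).
v_2 = A·v_1 = (-4, 16).

v_2 = (-4, 16)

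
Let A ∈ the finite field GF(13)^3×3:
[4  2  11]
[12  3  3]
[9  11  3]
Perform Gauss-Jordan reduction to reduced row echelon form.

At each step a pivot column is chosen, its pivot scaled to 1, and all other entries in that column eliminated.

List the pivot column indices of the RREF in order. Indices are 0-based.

pivot columns: 0, 1, 2

pivot(0,0)=4: scale R0 → (1, 7, 6)
  clear (1,0): R1 −= (12)R0 → (0, 10, 9)
  clear (2,0): R2 −= (9)R0 → (0, 0, 1)
pivot(1,1)=10: scale R1 → (0, 1, 10)
  clear (0,1): R0 −= (7)R1 → (1, 0, 1)
pivot(2,2)=1: scale R2 → (0, 0, 1)
  clear (0,2): R0 −= (1)R2 → (1, 0, 0)
  clear (1,2): R1 −= (10)R2 → (0, 1, 0)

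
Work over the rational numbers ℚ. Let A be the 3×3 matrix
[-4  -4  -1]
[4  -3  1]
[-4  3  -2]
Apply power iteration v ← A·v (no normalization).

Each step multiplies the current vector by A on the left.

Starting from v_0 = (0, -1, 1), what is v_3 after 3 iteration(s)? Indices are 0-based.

v_3 = (102, -67, 57)

v_0 = (0, -1, 1).
v_1 = A·v_0 = (3, 4, -5).
v_2 = A·v_1 = (-23, -5, 10).
v_3 = A·v_2 = (102, -67, 57).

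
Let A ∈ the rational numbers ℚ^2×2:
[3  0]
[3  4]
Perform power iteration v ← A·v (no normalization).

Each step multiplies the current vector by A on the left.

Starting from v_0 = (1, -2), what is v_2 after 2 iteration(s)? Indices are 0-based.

v_2 = (9, -11)

v_0 = (1, -2).
v_1 = A·v_0 = (3, -5).
v_2 = A·v_1 = (9, -11).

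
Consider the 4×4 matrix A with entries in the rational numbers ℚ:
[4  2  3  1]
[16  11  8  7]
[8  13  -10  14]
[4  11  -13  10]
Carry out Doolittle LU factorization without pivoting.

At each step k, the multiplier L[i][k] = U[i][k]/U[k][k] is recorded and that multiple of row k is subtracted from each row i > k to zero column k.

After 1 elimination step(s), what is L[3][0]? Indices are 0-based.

[col 0] pivot 4
  R1 -= 4*R0 → (0, 3, -4, 3)  (L[1][0] := 4)
  R2 -= 2*R0 → (0, 9, -16, 12)  (L[2][0] := 2)
  R3 -= 1*R0 → (0, 9, -16, 9)  (L[3][0] := 1)

L[3][0] = 1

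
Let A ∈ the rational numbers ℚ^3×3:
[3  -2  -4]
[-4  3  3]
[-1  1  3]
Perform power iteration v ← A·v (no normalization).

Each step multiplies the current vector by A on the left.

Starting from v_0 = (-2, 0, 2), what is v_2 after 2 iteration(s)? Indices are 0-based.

v_0 = (-2, 0, 2).
v_1 = A·v_0 = (-14, 14, 8).
v_2 = A·v_1 = (-102, 122, 52).

v_2 = (-102, 122, 52)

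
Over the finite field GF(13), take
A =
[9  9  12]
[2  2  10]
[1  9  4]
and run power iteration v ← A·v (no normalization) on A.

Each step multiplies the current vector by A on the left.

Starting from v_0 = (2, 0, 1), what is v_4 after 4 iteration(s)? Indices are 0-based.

v_4 = (10, 2, 1)

v_0 = (2, 0, 1).
v_1 = A·v_0 = (4, 1, 6).
v_2 = A·v_1 = (0, 5, 11).
v_3 = A·v_2 = (8, 3, 11).
v_4 = A·v_3 = (10, 2, 1).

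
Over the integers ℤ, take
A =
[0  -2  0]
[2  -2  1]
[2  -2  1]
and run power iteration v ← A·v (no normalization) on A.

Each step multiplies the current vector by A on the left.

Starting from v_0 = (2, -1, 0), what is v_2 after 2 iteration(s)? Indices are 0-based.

v_2 = (-12, -2, -2)

v_0 = (2, -1, 0).
v_1 = A·v_0 = (2, 6, 6).
v_2 = A·v_1 = (-12, -2, -2).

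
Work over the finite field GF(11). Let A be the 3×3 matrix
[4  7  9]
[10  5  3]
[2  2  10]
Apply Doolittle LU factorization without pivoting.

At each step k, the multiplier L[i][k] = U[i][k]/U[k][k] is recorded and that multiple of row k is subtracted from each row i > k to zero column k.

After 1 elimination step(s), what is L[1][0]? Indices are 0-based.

L[1][0] = 8

[col 0] pivot 4
  R1 -= 8*R0 → (0, 4, 8)  (L[1][0] := 8)
  R2 -= 6*R0 → (0, 4, 0)  (L[2][0] := 6)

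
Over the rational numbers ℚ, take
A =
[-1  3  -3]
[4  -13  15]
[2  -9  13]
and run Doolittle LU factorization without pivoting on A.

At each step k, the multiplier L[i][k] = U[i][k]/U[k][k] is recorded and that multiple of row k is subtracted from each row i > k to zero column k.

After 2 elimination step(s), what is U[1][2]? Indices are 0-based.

U[1][2] = 3

Step 1: pivot at (0,0) is -1.
  row1 ← row1 − (-4)·row0  ⇒  L[1][0]=-4, U row1=(0, -1, 3)
  row2 ← row2 − (-2)·row0  ⇒  L[2][0]=-2, U row2=(0, -3, 7)
Step 2: pivot at (1,1) is -1.
  row2 ← row2 − (3)·row1  ⇒  L[2][1]=3, U row2=(0, 0, -2)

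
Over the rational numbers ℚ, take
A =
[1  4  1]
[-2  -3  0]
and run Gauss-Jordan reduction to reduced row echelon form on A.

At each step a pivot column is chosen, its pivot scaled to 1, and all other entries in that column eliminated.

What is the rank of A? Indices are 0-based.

rank = 2

step 1: normalize row 0 (÷1) = (1, 4, 1)
  row 1: subtract -2×row0 = (0, 5, 2)
step 2: normalize row 1 (÷5) = (0, 1, 2/5)
  row 0: subtract 4×row1 = (1, 0, -3/5)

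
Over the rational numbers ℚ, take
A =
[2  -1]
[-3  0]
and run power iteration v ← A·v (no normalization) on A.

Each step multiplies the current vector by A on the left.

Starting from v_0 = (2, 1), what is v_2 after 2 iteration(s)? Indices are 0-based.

v_2 = (12, -9)

v_0 = (2, 1).
v_1 = A·v_0 = (3, -6).
v_2 = A·v_1 = (12, -9).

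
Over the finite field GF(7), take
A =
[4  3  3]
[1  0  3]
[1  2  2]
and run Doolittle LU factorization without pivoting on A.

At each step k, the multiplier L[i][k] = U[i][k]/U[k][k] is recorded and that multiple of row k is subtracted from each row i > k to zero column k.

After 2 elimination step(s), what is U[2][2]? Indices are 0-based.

Step 1: pivot at (0,0) is 4.
  row1 ← row1 − (2)·row0  ⇒  L[1][0]=2, U row1=(0, 1, 4)
  row2 ← row2 − (2)·row0  ⇒  L[2][0]=2, U row2=(0, 3, 3)
Step 2: pivot at (1,1) is 1.
  row2 ← row2 − (3)·row1  ⇒  L[2][1]=3, U row2=(0, 0, 5)

U[2][2] = 5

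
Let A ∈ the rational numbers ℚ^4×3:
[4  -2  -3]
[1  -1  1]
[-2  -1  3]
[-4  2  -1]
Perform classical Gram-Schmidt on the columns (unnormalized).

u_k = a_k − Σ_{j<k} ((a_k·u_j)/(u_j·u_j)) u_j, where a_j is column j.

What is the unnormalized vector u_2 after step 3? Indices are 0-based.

Step 1: u_0 = a_0 = (4, 1, -2, -4).
Step 2: u_1 = a_1 − (-15/37)·u_0 = (-14/37, -22/37, -67/37, 14/37).
Step 3: u_2 = a_2 − (-13/37)·u_0 − (-39/29)·u_1 = (-61/29, 16/29, -4/29, -55/29).

u_2 = (-61/29, 16/29, -4/29, -55/29)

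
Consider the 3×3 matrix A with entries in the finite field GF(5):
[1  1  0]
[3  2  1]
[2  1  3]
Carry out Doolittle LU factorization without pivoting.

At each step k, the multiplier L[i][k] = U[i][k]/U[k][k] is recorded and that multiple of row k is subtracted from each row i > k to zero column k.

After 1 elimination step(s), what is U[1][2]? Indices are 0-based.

Step 1: pivot at (0,0) is 1.
  row1 ← row1 − (3)·row0  ⇒  L[1][0]=3, U row1=(0, 4, 1)
  row2 ← row2 − (2)·row0  ⇒  L[2][0]=2, U row2=(0, 4, 3)

U[1][2] = 1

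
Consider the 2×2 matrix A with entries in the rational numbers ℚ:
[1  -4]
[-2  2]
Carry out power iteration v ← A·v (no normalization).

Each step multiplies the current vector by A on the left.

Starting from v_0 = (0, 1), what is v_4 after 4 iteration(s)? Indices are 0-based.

v_4 = (-252, 216)

v_0 = (0, 1).
v_1 = A·v_0 = (-4, 2).
v_2 = A·v_1 = (-12, 12).
v_3 = A·v_2 = (-60, 48).
v_4 = A·v_3 = (-252, 216).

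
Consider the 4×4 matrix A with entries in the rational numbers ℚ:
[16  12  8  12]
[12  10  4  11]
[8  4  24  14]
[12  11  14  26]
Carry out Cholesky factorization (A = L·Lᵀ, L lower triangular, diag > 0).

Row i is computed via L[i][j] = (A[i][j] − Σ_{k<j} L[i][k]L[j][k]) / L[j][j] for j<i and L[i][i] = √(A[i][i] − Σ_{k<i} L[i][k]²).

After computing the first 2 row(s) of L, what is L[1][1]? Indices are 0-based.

L[1][1] = 1

Step 1: L[0][0] = √(16) = 4.
  L[1][0] = (12) / L[0][0] = 3.
Step 2: L[1][1] = √(1) = 1.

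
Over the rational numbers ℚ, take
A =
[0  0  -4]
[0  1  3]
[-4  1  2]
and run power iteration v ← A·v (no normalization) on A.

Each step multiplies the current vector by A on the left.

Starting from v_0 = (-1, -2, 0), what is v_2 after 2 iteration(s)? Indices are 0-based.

v_0 = (-1, -2, 0).
v_1 = A·v_0 = (0, -2, 2).
v_2 = A·v_1 = (-8, 4, 2).

v_2 = (-8, 4, 2)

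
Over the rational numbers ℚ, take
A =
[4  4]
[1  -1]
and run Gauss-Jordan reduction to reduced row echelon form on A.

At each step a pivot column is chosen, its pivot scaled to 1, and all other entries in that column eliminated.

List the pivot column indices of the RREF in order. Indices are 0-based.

pivot columns: 0, 1

pivot(0,0)=4: scale R0 → (1, 1)
  clear (1,0): R1 −= (1)R0 → (0, -2)
pivot(1,1)=-2: scale R1 → (0, 1)
  clear (0,1): R0 −= (1)R1 → (1, 0)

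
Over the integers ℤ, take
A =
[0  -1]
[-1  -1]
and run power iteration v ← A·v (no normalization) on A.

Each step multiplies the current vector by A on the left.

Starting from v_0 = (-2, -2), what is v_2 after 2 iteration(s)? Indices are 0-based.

v_2 = (-4, -6)

v_0 = (-2, -2).
v_1 = A·v_0 = (2, 4).
v_2 = A·v_1 = (-4, -6).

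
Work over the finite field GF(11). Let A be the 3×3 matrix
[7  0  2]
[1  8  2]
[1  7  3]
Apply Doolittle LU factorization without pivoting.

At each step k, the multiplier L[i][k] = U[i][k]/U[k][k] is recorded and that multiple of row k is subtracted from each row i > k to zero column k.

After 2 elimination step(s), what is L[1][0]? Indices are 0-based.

L[1][0] = 8

[col 0] pivot 7
  R1 -= 8*R0 → (0, 8, 8)  (L[1][0] := 8)
  R2 -= 8*R0 → (0, 7, 9)  (L[2][0] := 8)
[col 1] pivot 8
  R2 -= 5*R1 → (0, 0, 2)  (L[2][1] := 5)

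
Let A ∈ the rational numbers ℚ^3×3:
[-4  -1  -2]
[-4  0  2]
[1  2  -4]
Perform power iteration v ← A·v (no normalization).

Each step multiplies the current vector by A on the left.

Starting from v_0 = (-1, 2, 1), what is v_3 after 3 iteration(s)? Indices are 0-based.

v_0 = (-1, 2, 1).
v_1 = A·v_0 = (0, 6, -1).
v_2 = A·v_1 = (-4, -2, 16).
v_3 = A·v_2 = (-14, 48, -72).

v_3 = (-14, 48, -72)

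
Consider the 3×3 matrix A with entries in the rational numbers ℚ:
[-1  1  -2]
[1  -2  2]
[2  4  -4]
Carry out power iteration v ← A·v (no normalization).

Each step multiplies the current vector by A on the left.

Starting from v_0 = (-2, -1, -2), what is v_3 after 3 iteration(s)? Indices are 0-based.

v_3 = (34, -47, 58)

v_0 = (-2, -1, -2).
v_1 = A·v_0 = (5, -4, 0).
v_2 = A·v_1 = (-9, 13, -6).
v_3 = A·v_2 = (34, -47, 58).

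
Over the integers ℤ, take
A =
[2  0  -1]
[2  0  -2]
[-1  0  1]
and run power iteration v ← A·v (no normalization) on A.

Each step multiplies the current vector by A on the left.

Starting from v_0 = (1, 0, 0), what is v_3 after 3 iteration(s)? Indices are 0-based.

v_3 = (13, 16, -8)

v_0 = (1, 0, 0).
v_1 = A·v_0 = (2, 2, -1).
v_2 = A·v_1 = (5, 6, -3).
v_3 = A·v_2 = (13, 16, -8).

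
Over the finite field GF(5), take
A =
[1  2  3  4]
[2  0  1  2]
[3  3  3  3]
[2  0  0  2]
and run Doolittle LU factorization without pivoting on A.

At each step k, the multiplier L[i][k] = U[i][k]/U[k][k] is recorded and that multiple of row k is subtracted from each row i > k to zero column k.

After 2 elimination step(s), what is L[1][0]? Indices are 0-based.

L[1][0] = 2

[col 0] pivot 1
  R1 -= 2*R0 → (0, 1, 0, 4)  (L[1][0] := 2)
  R2 -= 3*R0 → (0, 2, 4, 1)  (L[2][0] := 3)
  R3 -= 2*R0 → (0, 1, 4, 4)  (L[3][0] := 2)
[col 1] pivot 1
  R2 -= 2*R1 → (0, 0, 4, 3)  (L[2][1] := 2)
  R3 -= 1*R1 → (0, 0, 4, 0)  (L[3][1] := 1)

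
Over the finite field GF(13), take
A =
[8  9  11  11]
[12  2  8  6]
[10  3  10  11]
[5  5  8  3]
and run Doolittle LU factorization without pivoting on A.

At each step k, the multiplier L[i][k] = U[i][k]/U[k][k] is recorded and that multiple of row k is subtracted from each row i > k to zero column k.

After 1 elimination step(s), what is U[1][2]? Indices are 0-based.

U[1][2] = 11

[col 0] pivot 8
  R1 -= 8*R0 → (0, 8, 11, 9)  (L[1][0] := 8)
  R2 -= 11*R0 → (0, 8, 6, 7)  (L[2][0] := 11)
  R3 -= 12*R0 → (0, 1, 6, 1)  (L[3][0] := 12)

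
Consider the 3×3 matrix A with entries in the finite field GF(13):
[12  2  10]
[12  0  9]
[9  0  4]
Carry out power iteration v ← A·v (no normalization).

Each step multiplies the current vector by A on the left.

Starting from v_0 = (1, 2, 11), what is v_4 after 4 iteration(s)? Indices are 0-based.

v_0 = (1, 2, 11).
v_1 = A·v_0 = (9, 7, 1).
v_2 = A·v_1 = (2, 0, 7).
v_3 = A·v_2 = (3, 9, 7).
v_4 = A·v_3 = (7, 8, 3).

v_4 = (7, 8, 3)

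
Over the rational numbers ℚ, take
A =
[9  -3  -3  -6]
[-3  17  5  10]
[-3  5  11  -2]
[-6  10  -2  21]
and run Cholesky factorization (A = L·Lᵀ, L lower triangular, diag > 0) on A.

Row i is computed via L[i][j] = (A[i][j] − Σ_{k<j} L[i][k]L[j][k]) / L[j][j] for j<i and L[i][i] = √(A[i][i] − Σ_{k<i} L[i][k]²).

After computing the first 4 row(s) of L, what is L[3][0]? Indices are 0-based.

L[3][0] = -2

Step 1: L[0][0] = √(9) = 3.
  L[1][0] = (-3) / L[0][0] = -1.
Step 2: L[1][1] = √(16) = 4.
  L[2][0] = (-3) / L[0][0] = -1.
  L[2][1] = (4) / L[1][1] = 1.
Step 3: L[2][2] = √(9) = 3.
  L[3][0] = (-6) / L[0][0] = -2.
  L[3][1] = (8) / L[1][1] = 2.
  L[3][2] = (-6) / L[2][2] = -2.
Step 4: L[3][3] = √(9) = 3.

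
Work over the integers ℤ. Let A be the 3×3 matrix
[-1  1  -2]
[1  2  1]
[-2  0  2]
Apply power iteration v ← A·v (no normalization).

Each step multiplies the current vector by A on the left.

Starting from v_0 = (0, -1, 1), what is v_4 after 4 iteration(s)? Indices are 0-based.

v_4 = (-25, 7, 90)

v_0 = (0, -1, 1).
v_1 = A·v_0 = (-3, -1, 2).
v_2 = A·v_1 = (-2, -3, 10).
v_3 = A·v_2 = (-21, 2, 24).
v_4 = A·v_3 = (-25, 7, 90).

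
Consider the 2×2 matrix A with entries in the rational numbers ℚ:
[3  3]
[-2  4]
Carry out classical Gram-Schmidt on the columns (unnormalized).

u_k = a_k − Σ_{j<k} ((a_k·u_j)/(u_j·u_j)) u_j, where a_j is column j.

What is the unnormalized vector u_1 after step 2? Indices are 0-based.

Step 1: u_0 = a_0 = (3, -2).
Step 2: u_1 = a_1 − (1/13)·u_0 = (36/13, 54/13).

u_1 = (36/13, 54/13)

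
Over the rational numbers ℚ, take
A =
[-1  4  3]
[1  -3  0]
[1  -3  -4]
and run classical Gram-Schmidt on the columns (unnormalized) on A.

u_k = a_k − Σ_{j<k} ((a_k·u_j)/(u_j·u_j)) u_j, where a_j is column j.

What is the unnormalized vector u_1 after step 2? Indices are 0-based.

Step 1: u_0 = a_0 = (-1, 1, 1).
Step 2: u_1 = a_1 − (-10/3)·u_0 = (2/3, 1/3, 1/3).

u_1 = (2/3, 1/3, 1/3)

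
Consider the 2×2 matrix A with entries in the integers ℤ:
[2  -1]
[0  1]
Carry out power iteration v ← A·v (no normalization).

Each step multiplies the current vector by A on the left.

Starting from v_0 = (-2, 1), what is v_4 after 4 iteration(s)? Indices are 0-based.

v_0 = (-2, 1).
v_1 = A·v_0 = (-5, 1).
v_2 = A·v_1 = (-11, 1).
v_3 = A·v_2 = (-23, 1).
v_4 = A·v_3 = (-47, 1).

v_4 = (-47, 1)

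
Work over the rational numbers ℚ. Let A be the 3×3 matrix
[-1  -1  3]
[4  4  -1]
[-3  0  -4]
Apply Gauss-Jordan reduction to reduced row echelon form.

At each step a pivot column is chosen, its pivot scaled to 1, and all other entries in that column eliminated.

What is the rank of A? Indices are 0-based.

[1] R0 /= -1  ⇒  (1, 1, -3)
     R1 -= 4·R0  ⇒  (0, 0, 11)
     R2 -= -3·R0  ⇒  (0, 3, -13)
[2] R1 <-> R2
[2] R1 /= 3  ⇒  (0, 1, -13/3)
     R0 -= 1·R1  ⇒  (1, 0, 4/3)
[3] R2 /= 11  ⇒  (0, 0, 1)
     R0 -= 4/3·R2  ⇒  (1, 0, 0)
     R1 -= -13/3·R2  ⇒  (0, 1, 0)

rank = 3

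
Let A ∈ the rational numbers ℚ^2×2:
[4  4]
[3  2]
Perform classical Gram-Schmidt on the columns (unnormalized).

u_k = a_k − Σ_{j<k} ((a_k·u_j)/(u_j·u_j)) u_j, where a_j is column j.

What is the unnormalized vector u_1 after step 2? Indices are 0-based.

Step 1: u_0 = a_0 = (4, 3).
Step 2: u_1 = a_1 − (22/25)·u_0 = (12/25, -16/25).

u_1 = (12/25, -16/25)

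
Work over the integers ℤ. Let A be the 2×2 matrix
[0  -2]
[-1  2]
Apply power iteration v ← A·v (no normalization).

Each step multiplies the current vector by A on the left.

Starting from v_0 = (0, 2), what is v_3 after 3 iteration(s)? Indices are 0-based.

v_0 = (0, 2).
v_1 = A·v_0 = (-4, 4).
v_2 = A·v_1 = (-8, 12).
v_3 = A·v_2 = (-24, 32).

v_3 = (-24, 32)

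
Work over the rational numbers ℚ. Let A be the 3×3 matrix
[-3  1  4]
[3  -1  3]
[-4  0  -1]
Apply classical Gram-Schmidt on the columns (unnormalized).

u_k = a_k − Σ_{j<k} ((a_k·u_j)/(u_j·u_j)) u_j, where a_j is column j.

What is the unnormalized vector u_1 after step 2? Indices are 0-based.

u_1 = (8/17, -8/17, -12/17)

Step 1: u_0 = a_0 = (-3, 3, -4).
Step 2: u_1 = a_1 − (-3/17)·u_0 = (8/17, -8/17, -12/17).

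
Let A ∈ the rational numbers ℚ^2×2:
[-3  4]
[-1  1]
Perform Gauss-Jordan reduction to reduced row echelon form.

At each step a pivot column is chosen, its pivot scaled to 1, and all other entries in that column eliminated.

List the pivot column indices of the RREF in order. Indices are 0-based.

[1] R0 /= -3  ⇒  (1, -4/3)
     R1 -= -1·R0  ⇒  (0, -1/3)
[2] R1 /= -1/3  ⇒  (0, 1)
     R0 -= -4/3·R1  ⇒  (1, 0)

pivot columns: 0, 1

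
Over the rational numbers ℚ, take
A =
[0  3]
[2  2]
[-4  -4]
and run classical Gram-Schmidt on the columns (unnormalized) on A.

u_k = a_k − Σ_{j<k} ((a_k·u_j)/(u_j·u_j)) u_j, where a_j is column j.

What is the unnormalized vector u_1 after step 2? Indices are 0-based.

Step 1: u_0 = a_0 = (0, 2, -4).
Step 2: u_1 = a_1 − (1)·u_0 = (3, 0, 0).

u_1 = (3, 0, 0)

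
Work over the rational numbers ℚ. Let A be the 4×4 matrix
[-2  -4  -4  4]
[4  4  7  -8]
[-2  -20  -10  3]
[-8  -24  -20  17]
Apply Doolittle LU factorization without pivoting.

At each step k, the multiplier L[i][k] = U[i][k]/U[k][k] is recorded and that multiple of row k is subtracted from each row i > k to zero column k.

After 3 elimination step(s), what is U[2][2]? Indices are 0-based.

k=0: U[0][0]=-2
  eliminate (1,0): mult=-2, new row 1: (0, -4, -1, 0); set L[1][0]=-2
  eliminate (2,0): mult=1, new row 2: (0, -16, -6, -1); set L[2][0]=1
  eliminate (3,0): mult=4, new row 3: (0, -8, -4, 1); set L[3][0]=4
k=1: U[1][1]=-4
  eliminate (2,1): mult=4, new row 2: (0, 0, -2, -1); set L[2][1]=4
  eliminate (3,1): mult=2, new row 3: (0, 0, -2, 1); set L[3][1]=2
k=2: U[2][2]=-2
  eliminate (3,2): mult=1, new row 3: (0, 0, 0, 2); set L[3][2]=1

U[2][2] = -2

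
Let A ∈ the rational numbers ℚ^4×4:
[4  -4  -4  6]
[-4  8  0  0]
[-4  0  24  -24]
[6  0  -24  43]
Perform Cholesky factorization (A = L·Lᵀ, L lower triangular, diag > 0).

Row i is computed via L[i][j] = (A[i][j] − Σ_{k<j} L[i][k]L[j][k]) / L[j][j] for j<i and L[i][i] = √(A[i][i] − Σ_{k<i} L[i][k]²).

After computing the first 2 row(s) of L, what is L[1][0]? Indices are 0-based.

Step 1: L[0][0] = √(4) = 2.
  L[1][0] = (-4) / L[0][0] = -2.
Step 2: L[1][1] = √(4) = 2.

L[1][0] = -2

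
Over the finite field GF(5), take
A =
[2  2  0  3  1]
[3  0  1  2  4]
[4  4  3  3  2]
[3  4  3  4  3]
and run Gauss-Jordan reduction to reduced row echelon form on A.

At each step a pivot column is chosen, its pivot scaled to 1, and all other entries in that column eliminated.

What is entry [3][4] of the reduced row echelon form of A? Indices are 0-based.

step 1: normalize row 0 (÷2) = (1, 1, 0, 4, 3)
  row 1: subtract 3×row0 = (0, 2, 1, 0, 0)
  row 2: subtract 4×row0 = (0, 0, 3, 2, 0)
  row 3: subtract 3×row0 = (0, 1, 3, 2, 4)
step 2: normalize row 1 (÷2) = (0, 1, 3, 0, 0)
  row 0: subtract 1×row1 = (1, 0, 2, 4, 3)
  row 3: subtract 1×row1 = (0, 0, 0, 2, 4)
step 3: normalize row 2 (÷3) = (0, 0, 1, 4, 0)
  row 0: subtract 2×row2 = (1, 0, 0, 1, 3)
  row 1: subtract 3×row2 = (0, 1, 0, 3, 0)
step 4: normalize row 3 (÷2) = (0, 0, 0, 1, 2)
  row 0: subtract 1×row3 = (1, 0, 0, 0, 1)
  row 1: subtract 3×row3 = (0, 1, 0, 0, 4)
  row 2: subtract 4×row3 = (0, 0, 1, 0, 2)

M[3][4] = 2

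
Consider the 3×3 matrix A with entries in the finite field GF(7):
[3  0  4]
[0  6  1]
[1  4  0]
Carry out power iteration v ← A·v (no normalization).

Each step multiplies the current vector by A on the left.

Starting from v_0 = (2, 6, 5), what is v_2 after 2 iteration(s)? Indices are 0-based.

v_2 = (0, 6, 1)

v_0 = (2, 6, 5).
v_1 = A·v_0 = (5, 6, 5).
v_2 = A·v_1 = (0, 6, 1).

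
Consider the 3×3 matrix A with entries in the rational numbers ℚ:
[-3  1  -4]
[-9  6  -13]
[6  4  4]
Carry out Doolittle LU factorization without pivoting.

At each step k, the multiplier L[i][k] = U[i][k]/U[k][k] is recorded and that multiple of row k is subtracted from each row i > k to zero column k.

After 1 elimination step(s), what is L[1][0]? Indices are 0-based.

[col 0] pivot -3
  R1 -= 3*R0 → (0, 3, -1)  (L[1][0] := 3)
  R2 -= -2*R0 → (0, 6, -4)  (L[2][0] := -2)

L[1][0] = 3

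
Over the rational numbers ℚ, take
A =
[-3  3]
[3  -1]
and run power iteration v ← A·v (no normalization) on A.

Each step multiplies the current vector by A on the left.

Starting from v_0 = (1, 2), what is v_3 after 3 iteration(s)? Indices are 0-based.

v_0 = (1, 2).
v_1 = A·v_0 = (3, 1).
v_2 = A·v_1 = (-6, 8).
v_3 = A·v_2 = (42, -26).

v_3 = (42, -26)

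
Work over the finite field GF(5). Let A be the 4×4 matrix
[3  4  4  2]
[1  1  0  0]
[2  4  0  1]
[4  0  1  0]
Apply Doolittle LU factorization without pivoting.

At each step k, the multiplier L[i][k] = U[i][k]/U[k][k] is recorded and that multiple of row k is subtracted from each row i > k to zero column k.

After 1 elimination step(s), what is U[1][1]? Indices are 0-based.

[col 0] pivot 3
  R1 -= 2*R0 → (0, 3, 2, 1)  (L[1][0] := 2)
  R2 -= 4*R0 → (0, 3, 4, 3)  (L[2][0] := 4)
  R3 -= 3*R0 → (0, 3, 4, 4)  (L[3][0] := 3)

U[1][1] = 3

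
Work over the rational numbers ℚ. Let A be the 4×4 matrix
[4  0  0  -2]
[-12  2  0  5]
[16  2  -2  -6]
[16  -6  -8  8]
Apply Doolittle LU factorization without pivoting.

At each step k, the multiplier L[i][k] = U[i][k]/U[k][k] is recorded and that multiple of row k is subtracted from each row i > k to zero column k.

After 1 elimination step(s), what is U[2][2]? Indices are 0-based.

[col 0] pivot 4
  R1 -= -3*R0 → (0, 2, 0, -1)  (L[1][0] := -3)
  R2 -= 4*R0 → (0, 2, -2, 2)  (L[2][0] := 4)
  R3 -= 4*R0 → (0, -6, -8, 16)  (L[3][0] := 4)

U[2][2] = -2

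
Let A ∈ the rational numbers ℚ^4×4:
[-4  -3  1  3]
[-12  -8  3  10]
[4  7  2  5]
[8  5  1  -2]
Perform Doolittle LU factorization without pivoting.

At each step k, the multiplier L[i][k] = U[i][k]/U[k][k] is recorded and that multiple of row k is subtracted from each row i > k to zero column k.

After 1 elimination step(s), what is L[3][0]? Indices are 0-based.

L[3][0] = -2

Step 1: pivot at (0,0) is -4.
  row1 ← row1 − (3)·row0  ⇒  L[1][0]=3, U row1=(0, 1, 0, 1)
  row2 ← row2 − (-1)·row0  ⇒  L[2][0]=-1, U row2=(0, 4, 3, 8)
  row3 ← row3 − (-2)·row0  ⇒  L[3][0]=-2, U row3=(0, -1, 3, 4)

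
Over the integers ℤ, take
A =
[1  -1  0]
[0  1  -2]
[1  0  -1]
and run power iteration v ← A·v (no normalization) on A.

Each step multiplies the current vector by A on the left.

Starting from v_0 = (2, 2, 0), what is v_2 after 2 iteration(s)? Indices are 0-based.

v_2 = (-2, -2, -2)

v_0 = (2, 2, 0).
v_1 = A·v_0 = (0, 2, 2).
v_2 = A·v_1 = (-2, -2, -2).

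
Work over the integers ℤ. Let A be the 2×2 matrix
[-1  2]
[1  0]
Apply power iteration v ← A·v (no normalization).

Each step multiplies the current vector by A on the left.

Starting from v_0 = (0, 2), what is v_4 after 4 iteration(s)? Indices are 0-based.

v_4 = (-20, 12)

v_0 = (0, 2).
v_1 = A·v_0 = (4, 0).
v_2 = A·v_1 = (-4, 4).
v_3 = A·v_2 = (12, -4).
v_4 = A·v_3 = (-20, 12).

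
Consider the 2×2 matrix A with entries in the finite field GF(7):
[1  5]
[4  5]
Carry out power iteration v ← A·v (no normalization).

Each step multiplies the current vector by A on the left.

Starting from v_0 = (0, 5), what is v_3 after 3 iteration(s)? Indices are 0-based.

v_3 = (1, 3)

v_0 = (0, 5).
v_1 = A·v_0 = (4, 4).
v_2 = A·v_1 = (3, 1).
v_3 = A·v_2 = (1, 3).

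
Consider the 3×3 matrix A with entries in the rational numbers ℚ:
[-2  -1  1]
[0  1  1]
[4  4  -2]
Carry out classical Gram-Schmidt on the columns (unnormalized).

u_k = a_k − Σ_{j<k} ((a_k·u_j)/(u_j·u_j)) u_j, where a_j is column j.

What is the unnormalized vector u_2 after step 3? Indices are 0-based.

u_2 = (-4/9, 4/9, -2/9)

Step 1: u_0 = a_0 = (-2, 0, 4).
Step 2: u_1 = a_1 − (9/10)·u_0 = (4/5, 1, 2/5).
Step 3: u_2 = a_2 − (-1/2)·u_0 − (5/9)·u_1 = (-4/9, 4/9, -2/9).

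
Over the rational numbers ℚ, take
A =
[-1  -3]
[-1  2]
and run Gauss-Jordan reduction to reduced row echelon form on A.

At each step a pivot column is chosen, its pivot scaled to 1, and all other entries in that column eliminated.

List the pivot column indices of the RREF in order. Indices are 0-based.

pivot columns: 0, 1

step 1: normalize row 0 (÷-1) = (1, 3)
  row 1: subtract -1×row0 = (0, 5)
step 2: normalize row 1 (÷5) = (0, 1)
  row 0: subtract 3×row1 = (1, 0)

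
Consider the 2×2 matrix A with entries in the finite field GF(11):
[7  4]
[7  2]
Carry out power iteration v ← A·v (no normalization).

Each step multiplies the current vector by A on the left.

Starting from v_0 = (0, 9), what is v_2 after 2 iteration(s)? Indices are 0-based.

v_0 = (0, 9).
v_1 = A·v_0 = (3, 7).
v_2 = A·v_1 = (5, 2).

v_2 = (5, 2)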